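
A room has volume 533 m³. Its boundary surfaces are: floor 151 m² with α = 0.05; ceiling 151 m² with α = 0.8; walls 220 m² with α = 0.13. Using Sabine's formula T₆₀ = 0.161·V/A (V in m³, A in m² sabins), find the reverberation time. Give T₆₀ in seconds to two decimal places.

0.55 s

Summing Sᵢαᵢ: 151·0.05 + 151·0.8 + 220·0.13 = 156.95 m².
T₆₀ = 0.161·V/A = 0.161·533/156.95 = 0.547 s.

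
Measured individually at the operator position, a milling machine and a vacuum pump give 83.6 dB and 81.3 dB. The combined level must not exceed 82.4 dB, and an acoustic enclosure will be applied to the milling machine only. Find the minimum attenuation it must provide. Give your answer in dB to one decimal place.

7.7 dB

The untreated sources together contribute 10^(81.3/10) = 1.349e+08, i.e. 81.30 dB.
To meet 82.4 dB overall, the treated milling machine may contribute at most 10^(82.4/10) − 1.349e+08 = 3.888e+07, i.e. 75.90 dB.
So the milling machine must be reduced from 83.6 to 75.90 dB: IL = 7.70 dB.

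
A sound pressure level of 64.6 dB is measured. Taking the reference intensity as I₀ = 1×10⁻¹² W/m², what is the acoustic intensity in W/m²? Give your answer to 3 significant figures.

I = I₀·10^(L/10) = 10⁻¹² × 10^(64.6/10) = 10^(-5.540).

2.88e-06 W/m²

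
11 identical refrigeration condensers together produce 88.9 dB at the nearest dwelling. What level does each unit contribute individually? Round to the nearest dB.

78 dB

Dividing the total intensity by 11 lowers the level by 10·log₁₀ 11 = 10.414 dB: L₁ = 88.9 − 10.414.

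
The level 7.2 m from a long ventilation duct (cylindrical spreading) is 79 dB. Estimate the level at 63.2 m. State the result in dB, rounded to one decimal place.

69.6 dB

Line-source attenuation: ΔL = 10·log₁₀(r₂/r₁) = 10·log₁₀(63.2/7.2) = 9.434 dB.
L₂ = 79 − 10·log₁₀(63.2/7.2) = 79 − 9.434 = 69.57 dB.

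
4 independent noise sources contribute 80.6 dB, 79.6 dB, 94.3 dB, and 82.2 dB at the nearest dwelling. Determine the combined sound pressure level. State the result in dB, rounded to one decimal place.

Incoherent sources combine by intensity addition: L_total = 10·log₁₀(Σ 10^(L_i/10)).
Σ 10^(L/10) = 10^(80.6/10) + 10^(79.6/10) + 10^(94.3/10) + 10^(82.2/10) = 3.064e+09.
L_total = 10·log₁₀(3.064e+09) = 94.86 dB.

94.9 dB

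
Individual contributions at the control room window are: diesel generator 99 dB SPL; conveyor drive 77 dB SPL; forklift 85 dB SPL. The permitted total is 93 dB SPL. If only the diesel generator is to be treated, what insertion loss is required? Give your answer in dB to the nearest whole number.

7 dB

Everything except the diesel generator sums to 10^(77/10) + 10^(85/10) = 3.663e+08 in linear terms, 85.64 dB SPL.
The limit corresponds to 10^(93/10) = 1.995e+09; subtracting the fixed part leaves 1.629e+09 for the diesel generator, i.e. 92.12 dB SPL.
So the diesel generator must be reduced from 99 to 92.12 dB SPL: IL = 6.88 dB.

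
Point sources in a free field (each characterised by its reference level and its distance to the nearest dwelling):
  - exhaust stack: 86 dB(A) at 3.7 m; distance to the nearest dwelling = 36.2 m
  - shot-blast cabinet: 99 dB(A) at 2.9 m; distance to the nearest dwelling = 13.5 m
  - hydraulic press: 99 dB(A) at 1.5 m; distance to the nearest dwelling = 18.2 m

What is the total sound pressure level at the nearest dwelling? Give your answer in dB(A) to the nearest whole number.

Propagate each source to the receiver with L = L_ref − 20·log₁₀(r/r_ref), then add intensities.
exhaust stack: 86 − 20·log₁₀(36.2/3.7) = 86 − 19.81 = 66.19 dB(A).
shot-blast cabinet: 99 − 20·log₁₀(13.5/2.9) = 99 − 13.36 = 85.64 dB(A).
hydraulic press: 99 − 20·log₁₀(18.2/1.5) = 99 − 21.68 = 77.32 dB(A).
Σ 10^(L/10) = 4.247e+08 → L_total = 10·log₁₀(4.247e+08) = 86.28 dB(A).

86 dB(A)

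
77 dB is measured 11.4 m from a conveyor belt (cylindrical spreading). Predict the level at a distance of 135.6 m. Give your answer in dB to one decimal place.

66.2 dB

For a line source, L₂ = L₁ − 10·log₁₀(r₂/r₁).
L₂ = 77 − 10·log₁₀(135.6/11.4) = 77 − 10.754 = 66.25 dB.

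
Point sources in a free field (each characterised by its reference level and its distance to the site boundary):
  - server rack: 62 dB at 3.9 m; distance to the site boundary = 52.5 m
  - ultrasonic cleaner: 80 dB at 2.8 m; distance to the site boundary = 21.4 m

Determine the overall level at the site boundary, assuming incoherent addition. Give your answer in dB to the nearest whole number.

62 dB

Propagate each source to the receiver with L = L_ref − 20·log₁₀(r/r_ref), then add intensities.
server rack: 62 − 20·log₁₀(52.5/3.9) = 62 − 22.58 = 39.42 dB.
ultrasonic cleaner: 80 − 20·log₁₀(21.4/2.8) = 80 − 17.67 = 62.33 dB.
Σ 10^(L/10) = 1.721e+06 → L_total = 10·log₁₀(1.721e+06) = 62.36 dB.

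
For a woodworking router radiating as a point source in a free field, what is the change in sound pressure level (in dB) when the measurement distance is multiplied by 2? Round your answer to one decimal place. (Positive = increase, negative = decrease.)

A point source loses 6 dB per doubling of distance; generally ΔL = −20·log₁₀(r₂/r₁).
ΔL = −20·log₁₀(2) = -6.02 dB.

-6.0 dB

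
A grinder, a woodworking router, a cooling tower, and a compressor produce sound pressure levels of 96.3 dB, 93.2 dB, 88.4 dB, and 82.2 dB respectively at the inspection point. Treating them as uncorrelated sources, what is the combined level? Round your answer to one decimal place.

For uncorrelated sources the intensities add, so convert each level to linear form, sum, and take 10·log₁₀ of the total.
Σ 10^(L/10) = 10^(96.3/10) + 10^(93.2/10) + 10^(88.4/10) + 10^(82.2/10) = 7.213e+09.
L_total = 10·log₁₀(7.213e+09) = 98.58 dB.

98.6 dB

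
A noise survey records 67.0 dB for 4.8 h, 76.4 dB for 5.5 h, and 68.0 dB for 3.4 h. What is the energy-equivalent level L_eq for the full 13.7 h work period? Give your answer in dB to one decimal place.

L_eq = 10·log₁₀[(1/T)·Σ tᵢ·10^(Lᵢ/10)] with T = 13.7 h.
Σ tᵢ·10^(Lᵢ/10) = 4.8·10^(67.0/10) + 5.5·10^(76.4/10) + 3.4·10^(68.0/10) = 2.856e+08.
L_eq = 10·log₁₀(2.856e+08/13.7) = 73.19 dB.

73.2 dB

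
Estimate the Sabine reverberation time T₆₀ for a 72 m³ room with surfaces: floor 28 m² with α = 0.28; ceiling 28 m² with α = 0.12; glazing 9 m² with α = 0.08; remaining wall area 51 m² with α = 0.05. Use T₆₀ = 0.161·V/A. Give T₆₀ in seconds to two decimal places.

0.80 s

Total absorption A = 28·0.28 + 28·0.12 + 9·0.08 + 51·0.05 = 14.47 m² sabins.
T₆₀ = 0.161 × 72 / 14.47 = 0.801 s.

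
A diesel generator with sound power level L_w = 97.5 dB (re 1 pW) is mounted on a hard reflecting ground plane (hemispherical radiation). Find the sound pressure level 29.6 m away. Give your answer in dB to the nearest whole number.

60 dB

The power spreads over a hemisphere of area 2π·r², so L_p = L_w − 10·log₁₀(2π·r²).
2π·r² = 5505 m², 10·log₁₀ of that is 37.408 dB.
L_p = 97.5 − 37.408 = 60.09 dB.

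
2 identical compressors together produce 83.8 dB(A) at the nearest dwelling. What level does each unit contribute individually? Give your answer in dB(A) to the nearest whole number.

Dividing the total intensity by 2 lowers the level by 10·log₁₀ 2 = 3.010 dB: L₁ = 83.8 − 3.010.

81 dB(A)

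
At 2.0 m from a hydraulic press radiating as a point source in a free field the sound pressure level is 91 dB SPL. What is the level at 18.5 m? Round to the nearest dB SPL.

Spherical spreading from a point source gives a 20·log₁₀(r₂/r₁) drop.
L₂ = 91 − 20·log₁₀(18.5/2.0) = 91 − 19.323 = 71.68 dB SPL.

72 dB SPL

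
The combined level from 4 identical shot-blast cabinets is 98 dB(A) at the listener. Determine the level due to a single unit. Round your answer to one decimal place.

92.0 dB(A)

Dividing the total intensity by 4 lowers the level by 10·log₁₀ 4 = 6.021 dB: L₁ = 98 − 6.021.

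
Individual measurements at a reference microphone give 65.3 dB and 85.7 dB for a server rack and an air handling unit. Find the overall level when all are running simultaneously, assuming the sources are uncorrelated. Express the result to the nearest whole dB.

86 dB

Incoherent sources combine by intensity addition: L_total = 10·log₁₀(Σ 10^(L_i/10)).
Σ 10^(L/10) = 10^(65.3/10) + 10^(85.7/10) = 3.749e+08.
L_total = 10·log₁₀(3.749e+08) = 85.74 dB.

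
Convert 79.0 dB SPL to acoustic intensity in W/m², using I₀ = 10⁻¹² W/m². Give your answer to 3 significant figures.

I/I₀ = 10^(79.0/10) = 7.943e+07, so I = 7.943e+07 × 10⁻¹² W/m².

7.94e-05 W/m²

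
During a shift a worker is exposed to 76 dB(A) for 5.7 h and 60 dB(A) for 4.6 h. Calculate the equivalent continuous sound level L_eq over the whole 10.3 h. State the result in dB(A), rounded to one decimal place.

73.5 dB(A)

L_eq = 10·log₁₀[(1/T)·Σ tᵢ·10^(Lᵢ/10)] with T = 10.3 h.
Σ tᵢ·10^(Lᵢ/10) = 5.7·10^(76/10) + 4.6·10^(60/10) = 2.315e+08.
L_eq = 10·log₁₀(2.315e+08/10.3) = 73.52 dB(A).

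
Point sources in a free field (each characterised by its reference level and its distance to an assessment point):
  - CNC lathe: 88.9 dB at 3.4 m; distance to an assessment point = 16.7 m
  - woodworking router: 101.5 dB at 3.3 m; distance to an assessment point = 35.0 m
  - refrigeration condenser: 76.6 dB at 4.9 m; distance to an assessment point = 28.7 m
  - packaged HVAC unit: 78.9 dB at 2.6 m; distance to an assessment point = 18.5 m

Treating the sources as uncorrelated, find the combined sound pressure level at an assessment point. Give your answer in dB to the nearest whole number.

Apply inverse-square spreading to bring every level to the receiver, then sum 10^(L/10).
CNC lathe: 88.9 − 20·log₁₀(16.7/3.4) = 88.9 − 13.82 = 75.08 dB.
woodworking router: 101.5 − 20·log₁₀(35.0/3.3) = 101.5 − 20.51 = 80.99 dB.
refrigeration condenser: 76.6 − 20·log₁₀(28.7/4.9) = 76.6 − 15.35 = 61.25 dB.
packaged HVAC unit: 78.9 − 20·log₁₀(18.5/2.6) = 78.9 − 17.04 = 61.86 dB.
Σ 10^(L/10) = 1.606e+08 → L_total = 10·log₁₀(1.606e+08) = 82.06 dB.

82 dB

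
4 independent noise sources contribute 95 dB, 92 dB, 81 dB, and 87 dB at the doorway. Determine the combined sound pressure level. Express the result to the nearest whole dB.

For uncorrelated sources the intensities add, so convert each level to linear form, sum, and take 10·log₁₀ of the total.
Σ 10^(L/10) = 10^(95/10) + 10^(92/10) + 10^(81/10) + 10^(87/10) = 5.374e+09.
L_total = 10·log₁₀(5.374e+09) = 97.30 dB.

97 dB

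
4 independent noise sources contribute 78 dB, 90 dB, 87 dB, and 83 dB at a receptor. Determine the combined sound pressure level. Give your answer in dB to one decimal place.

92.5 dB

Incoherent sources combine by intensity addition: L_total = 10·log₁₀(Σ 10^(L_i/10)).
Σ 10^(L/10) = 10^(78/10) + 10^(90/10) + 10^(87/10) + 10^(83/10) = 1.764e+09.
L_total = 10·log₁₀(1.764e+09) = 92.46 dB.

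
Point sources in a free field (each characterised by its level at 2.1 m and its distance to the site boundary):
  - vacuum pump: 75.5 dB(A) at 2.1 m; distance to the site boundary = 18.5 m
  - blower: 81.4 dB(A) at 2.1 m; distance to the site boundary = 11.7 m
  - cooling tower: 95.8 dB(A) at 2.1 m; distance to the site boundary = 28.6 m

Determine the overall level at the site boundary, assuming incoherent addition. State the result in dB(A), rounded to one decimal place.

74.0 dB(A)

Apply inverse-square spreading to bring every level to the receiver, then sum 10^(L/10).
vacuum pump: 75.5 − 20·log₁₀(18.5/2.1) = 75.5 − 18.90 = 56.60 dB(A).
blower: 81.4 − 20·log₁₀(11.7/2.1) = 81.4 − 14.92 = 66.48 dB(A).
cooling tower: 95.8 − 20·log₁₀(28.6/2.1) = 95.8 − 22.68 = 73.12 dB(A).
Σ 10^(L/10) = 2.540e+07 → L_total = 10·log₁₀(2.540e+07) = 74.05 dB(A).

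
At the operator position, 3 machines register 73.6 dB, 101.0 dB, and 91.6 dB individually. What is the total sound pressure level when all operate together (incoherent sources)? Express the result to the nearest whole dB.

For uncorrelated sources the intensities add, so convert each level to linear form, sum, and take 10·log₁₀ of the total.
Σ 10^(L/10) = 10^(73.6/10) + 10^(101.0/10) + 10^(91.6/10) = 1.406e+10.
L_total = 10·log₁₀(1.406e+10) = 101.48 dB.

101 dB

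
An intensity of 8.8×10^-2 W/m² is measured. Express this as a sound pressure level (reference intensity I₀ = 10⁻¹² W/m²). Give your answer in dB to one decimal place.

I/I₀ = 8.8×10^-2/10⁻¹² = 8.8×10^10, and L = 10·log₁₀(I/I₀).
L = 10·(0.9445 + 10) = 109.44 dB.

109.4 dB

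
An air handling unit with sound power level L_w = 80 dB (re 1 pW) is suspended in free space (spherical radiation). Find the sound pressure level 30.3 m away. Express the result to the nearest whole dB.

Free-field spherical radiation: L_p = L_w − 10·log₁₀(4π·r²), r = 30.3 m.
4π·r² = 1.154e+04 m², 10·log₁₀ of that is 40.621 dB.
L_p = 80 − 40.621 = 39.38 dB.

39 dB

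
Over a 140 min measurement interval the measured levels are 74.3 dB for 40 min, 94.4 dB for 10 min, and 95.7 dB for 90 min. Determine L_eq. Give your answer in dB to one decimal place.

94.1 dB

L_eq = 10·log₁₀[(1/T)·Σ tᵢ·10^(Lᵢ/10)] with T = 140 min.
Σ tᵢ·10^(Lᵢ/10) = 40·10^(74.3/10) + 10·10^(94.4/10) + 90·10^(95.7/10) = 3.630e+11.
L_eq = 10·log₁₀(3.630e+11/140) = 94.14 dB.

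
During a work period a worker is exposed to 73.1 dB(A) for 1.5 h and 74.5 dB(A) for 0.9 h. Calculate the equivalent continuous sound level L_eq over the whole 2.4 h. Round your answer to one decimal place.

The energy average is taken in the linear domain: L_eq = 10·log₁₀[(Σ tᵢ·10^(Lᵢ/10))/T], T = 2.4 h.
Σ tᵢ·10^(Lᵢ/10) = 1.5·10^(73.1/10) + 0.9·10^(74.5/10) = 5.599e+07.
L_eq = 10·log₁₀(5.599e+07/2.4) = 73.68 dB(A).

73.7 dB(A)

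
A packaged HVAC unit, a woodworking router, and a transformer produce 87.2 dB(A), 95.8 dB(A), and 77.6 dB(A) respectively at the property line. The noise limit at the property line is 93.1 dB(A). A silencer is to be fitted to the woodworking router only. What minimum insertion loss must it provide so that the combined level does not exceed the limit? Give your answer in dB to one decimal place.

The untreated sources together contribute 10^(87.2/10) + 10^(77.6/10) = 5.824e+08, i.e. 87.65 dB(A).
To meet 93.1 dB(A) overall, the treated woodworking router may contribute at most 10^(93.1/10) − 5.824e+08 = 1.459e+09, i.e. 91.64 dB(A).
Required insertion loss = 95.8 − 91.64 = 4.16 dB.

4.2 dB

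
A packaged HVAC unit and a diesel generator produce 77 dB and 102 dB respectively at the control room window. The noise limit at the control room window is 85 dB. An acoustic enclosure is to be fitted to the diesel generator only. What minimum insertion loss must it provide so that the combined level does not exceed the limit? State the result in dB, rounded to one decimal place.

17.7 dB

Everything except the diesel generator sums to 10^(77/10) = 5.012e+07 in linear terms, 77.00 dB.
To meet 85 dB overall, the treated diesel generator may contribute at most 10^(85/10) − 5.012e+07 = 2.661e+08, i.e. 84.25 dB.
So the diesel generator must be reduced from 102 to 84.25 dB: IL = 17.75 dB.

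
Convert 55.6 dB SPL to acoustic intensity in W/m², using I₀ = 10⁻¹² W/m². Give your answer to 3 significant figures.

I/I₀ = 10^(55.6/10) = 3.631e+05, so I = 3.631e+05 × 10⁻¹² W/m².

3.63e-07 W/m²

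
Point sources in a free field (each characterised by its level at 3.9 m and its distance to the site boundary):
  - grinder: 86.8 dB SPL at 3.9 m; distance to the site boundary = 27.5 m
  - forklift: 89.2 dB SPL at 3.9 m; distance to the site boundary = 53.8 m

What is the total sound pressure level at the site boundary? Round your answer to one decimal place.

71.5 dB SPL

Apply inverse-square spreading to bring every level to the receiver, then sum 10^(L/10).
grinder: 86.8 − 20·log₁₀(27.5/3.9) = 86.8 − 16.97 = 69.83 dB SPL.
forklift: 89.2 − 20·log₁₀(53.8/3.9) = 89.2 − 22.79 = 66.41 dB SPL.
Σ 10^(L/10) = 1.400e+07 → L_total = 10·log₁₀(1.400e+07) = 71.46 dB SPL.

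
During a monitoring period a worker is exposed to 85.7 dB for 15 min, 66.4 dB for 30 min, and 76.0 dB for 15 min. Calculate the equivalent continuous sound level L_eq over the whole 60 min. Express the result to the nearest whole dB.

80 dB

The energy average is taken in the linear domain: L_eq = 10·log₁₀[(Σ tᵢ·10^(Lᵢ/10))/T], T = 60 min.
Σ tᵢ·10^(Lᵢ/10) = 15·10^(85.7/10) + 30·10^(66.4/10) + 15·10^(76.0/10) = 6.301e+09.
L_eq = 10·log₁₀(6.301e+09/60) = 80.21 dB.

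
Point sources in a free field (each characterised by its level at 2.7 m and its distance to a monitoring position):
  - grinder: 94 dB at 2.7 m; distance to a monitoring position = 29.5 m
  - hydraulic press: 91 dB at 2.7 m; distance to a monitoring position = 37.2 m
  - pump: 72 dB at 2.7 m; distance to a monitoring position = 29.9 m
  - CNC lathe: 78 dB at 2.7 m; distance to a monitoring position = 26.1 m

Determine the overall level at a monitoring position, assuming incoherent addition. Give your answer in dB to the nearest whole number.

Propagate each source to the receiver with L = L_ref − 20·log₁₀(r/r_ref), then add intensities.
grinder: 94 − 20·log₁₀(29.5/2.7) = 94 − 20.77 = 73.23 dB.
hydraulic press: 91 − 20·log₁₀(37.2/2.7) = 91 − 22.78 = 68.22 dB.
pump: 72 − 20·log₁₀(29.9/2.7) = 72 − 20.89 = 51.11 dB.
CNC lathe: 78 − 20·log₁₀(26.1/2.7) = 78 − 19.71 = 58.29 dB.
Σ 10^(L/10) = 2.848e+07 → L_total = 10·log₁₀(2.848e+07) = 74.55 dB.

75 dB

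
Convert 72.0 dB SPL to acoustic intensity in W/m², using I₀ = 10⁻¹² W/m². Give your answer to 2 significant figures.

I/I₀ = 10^(72.0/10) = 1.585e+07, so I = 1.585e+07 × 10⁻¹² W/m².

1.6e-05 W/m²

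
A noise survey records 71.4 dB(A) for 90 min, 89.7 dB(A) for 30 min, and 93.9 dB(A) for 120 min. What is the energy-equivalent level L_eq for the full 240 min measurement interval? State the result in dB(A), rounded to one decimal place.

L_eq = 10·log₁₀[(1/T)·Σ tᵢ·10^(Lᵢ/10)] with T = 240 min.
Σ tᵢ·10^(Lᵢ/10) = 90·10^(71.4/10) + 30·10^(89.7/10) + 120·10^(93.9/10) = 3.238e+11.
L_eq = 10·log₁₀(3.238e+11/240) = 91.30 dB(A).

91.3 dB(A)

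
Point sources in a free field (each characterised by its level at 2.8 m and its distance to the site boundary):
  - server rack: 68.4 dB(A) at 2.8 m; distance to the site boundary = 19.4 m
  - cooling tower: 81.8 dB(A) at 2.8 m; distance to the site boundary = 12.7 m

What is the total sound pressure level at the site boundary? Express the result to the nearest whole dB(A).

Propagate each source to the receiver with L = L_ref − 20·log₁₀(r/r_ref), then add intensities.
server rack: 68.4 − 20·log₁₀(19.4/2.8) = 68.4 − 16.81 = 51.59 dB(A).
cooling tower: 81.8 − 20·log₁₀(12.7/2.8) = 81.8 − 13.13 = 68.67 dB(A).
Σ 10^(L/10) = 7.501e+06 → L_total = 10·log₁₀(7.501e+06) = 68.75 dB(A).

69 dB(A)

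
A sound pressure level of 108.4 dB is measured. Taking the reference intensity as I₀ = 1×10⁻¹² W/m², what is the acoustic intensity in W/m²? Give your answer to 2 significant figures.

0.069 W/m²

I = I₀·10^(L/10) = 10⁻¹² × 10^(108.4/10) = 10^(-1.160).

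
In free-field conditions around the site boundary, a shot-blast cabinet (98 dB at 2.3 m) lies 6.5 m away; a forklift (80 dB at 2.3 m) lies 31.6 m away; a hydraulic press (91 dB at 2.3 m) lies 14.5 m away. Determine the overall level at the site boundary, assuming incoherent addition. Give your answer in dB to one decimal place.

89.1 dB

Propagate each source to the receiver with L = L_ref − 20·log₁₀(r/r_ref), then add intensities.
shot-blast cabinet: 98 − 20·log₁₀(6.5/2.3) = 98 − 9.02 = 88.98 dB.
forklift: 80 − 20·log₁₀(31.6/2.3) = 80 − 22.76 = 57.24 dB.
hydraulic press: 91 − 20·log₁₀(14.5/2.3) = 91 − 15.99 = 75.01 dB.
Σ 10^(L/10) = 8.222e+08 → L_total = 10·log₁₀(8.222e+08) = 89.15 dB.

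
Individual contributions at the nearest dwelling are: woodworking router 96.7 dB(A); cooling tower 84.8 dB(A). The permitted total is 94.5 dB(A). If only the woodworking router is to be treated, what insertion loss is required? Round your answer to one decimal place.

The untreated sources together contribute 10^(84.8/10) = 3.020e+08, i.e. 84.80 dB(A).
To meet 94.5 dB(A) overall, the treated woodworking router may contribute at most 10^(94.5/10) − 3.020e+08 = 2.516e+09, i.e. 94.01 dB(A).
Required insertion loss = 96.7 − 94.01 = 2.69 dB.

2.7 dB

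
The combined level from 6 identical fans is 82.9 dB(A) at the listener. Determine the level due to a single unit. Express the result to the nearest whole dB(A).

75 dB(A)

Dividing the total intensity by 6 lowers the level by 10·log₁₀ 6 = 7.782 dB: L₁ = 82.9 − 7.782.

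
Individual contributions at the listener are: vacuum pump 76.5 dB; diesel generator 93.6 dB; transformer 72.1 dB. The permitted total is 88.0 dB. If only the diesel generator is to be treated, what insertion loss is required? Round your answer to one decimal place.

6.0 dB

Fixed contribution from the other sources: Σ 10^(L/10) = 10^(76.5/10) + 10^(72.1/10) = 6.089e+07 (77.85 dB).
The limit corresponds to 10^(88.0/10) = 6.310e+08; subtracting the fixed part leaves 5.701e+08 for the diesel generator, i.e. 87.56 dB.
So the diesel generator must be reduced from 93.6 to 87.56 dB: IL = 6.04 dB.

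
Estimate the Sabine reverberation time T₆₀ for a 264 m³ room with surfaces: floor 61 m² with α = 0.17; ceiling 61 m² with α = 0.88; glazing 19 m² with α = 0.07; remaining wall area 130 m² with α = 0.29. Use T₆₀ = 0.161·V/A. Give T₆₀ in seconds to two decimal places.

0.41 s

A = Σ Sᵢαᵢ = 61·0.17 + 61·0.88 + 19·0.07 + 130·0.29 = 103.08 m².
T₆₀ = 0.161 × 264 / 103.08 = 0.412 s.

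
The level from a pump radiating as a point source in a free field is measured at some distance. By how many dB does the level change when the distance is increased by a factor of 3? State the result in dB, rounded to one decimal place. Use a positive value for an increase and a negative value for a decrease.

With spherical spreading the level changes by −20·log₁₀(r₂/r₁).
ΔL = −20·log₁₀(3) = -9.54 dB.

-9.5 dB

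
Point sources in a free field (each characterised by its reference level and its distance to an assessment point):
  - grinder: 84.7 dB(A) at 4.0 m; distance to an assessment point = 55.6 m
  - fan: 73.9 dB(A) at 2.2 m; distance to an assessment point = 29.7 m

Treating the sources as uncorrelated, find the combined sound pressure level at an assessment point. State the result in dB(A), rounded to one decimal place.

Apply inverse-square spreading to bring every level to the receiver, then sum 10^(L/10).
grinder: 84.7 − 20·log₁₀(55.6/4.0) = 84.7 − 22.86 = 61.84 dB(A).
fan: 73.9 − 20·log₁₀(29.7/2.2) = 73.9 − 22.61 = 51.29 dB(A).
Σ 10^(L/10) = 1.662e+06 → L_total = 10·log₁₀(1.662e+06) = 62.21 dB(A).

62.2 dB(A)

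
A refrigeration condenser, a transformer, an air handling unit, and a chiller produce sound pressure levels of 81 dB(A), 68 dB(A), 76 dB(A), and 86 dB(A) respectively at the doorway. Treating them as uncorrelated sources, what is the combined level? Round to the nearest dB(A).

Incoherent sources combine by intensity addition: L_total = 10·log₁₀(Σ 10^(L_i/10)).
Σ 10^(L/10) = 10^(81/10) + 10^(68/10) + 10^(76/10) + 10^(86/10) = 5.701e+08.
L_total = 10·log₁₀(5.701e+08) = 87.56 dB(A).

88 dB(A)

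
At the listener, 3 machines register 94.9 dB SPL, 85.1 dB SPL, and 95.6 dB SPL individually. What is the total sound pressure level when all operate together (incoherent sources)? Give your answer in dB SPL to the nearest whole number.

Incoherent sources combine by intensity addition: L_total = 10·log₁₀(Σ 10^(L_i/10)).
Σ 10^(L/10) = 10^(94.9/10) + 10^(85.1/10) + 10^(95.6/10) = 7.045e+09.
L_total = 10·log₁₀(7.045e+09) = 98.48 dB SPL.

98 dB SPL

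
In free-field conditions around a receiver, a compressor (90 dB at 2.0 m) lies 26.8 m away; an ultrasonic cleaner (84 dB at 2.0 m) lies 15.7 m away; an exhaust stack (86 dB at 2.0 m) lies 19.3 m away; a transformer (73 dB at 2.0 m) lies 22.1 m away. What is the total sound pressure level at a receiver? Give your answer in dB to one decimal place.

Propagate each source to the receiver with L = L_ref − 20·log₁₀(r/r_ref), then add intensities.
compressor: 90 − 20·log₁₀(26.8/2.0) = 90 − 22.54 = 67.46 dB.
ultrasonic cleaner: 84 − 20·log₁₀(15.7/2.0) = 84 − 17.90 = 66.10 dB.
exhaust stack: 86 − 20·log₁₀(19.3/2.0) = 86 − 19.69 = 66.31 dB.
transformer: 73 − 20·log₁₀(22.1/2.0) = 73 − 20.87 = 52.13 dB.
Σ 10^(L/10) = 1.408e+07 → L_total = 10·log₁₀(1.408e+07) = 71.49 dB.

71.5 dB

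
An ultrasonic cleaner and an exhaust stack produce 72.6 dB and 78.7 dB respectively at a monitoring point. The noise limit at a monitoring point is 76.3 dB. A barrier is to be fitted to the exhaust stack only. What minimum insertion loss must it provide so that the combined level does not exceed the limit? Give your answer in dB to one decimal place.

4.8 dB

Fixed contribution from the other source: Σ 10^(L/10) = 10^(72.6/10) = 1.820e+07 (72.60 dB).
The limit corresponds to 10^(76.3/10) = 4.266e+07; subtracting the fixed part leaves 2.446e+07 for the exhaust stack, i.e. 73.88 dB.
So the exhaust stack must be reduced from 78.7 to 73.88 dB: IL = 4.82 dB.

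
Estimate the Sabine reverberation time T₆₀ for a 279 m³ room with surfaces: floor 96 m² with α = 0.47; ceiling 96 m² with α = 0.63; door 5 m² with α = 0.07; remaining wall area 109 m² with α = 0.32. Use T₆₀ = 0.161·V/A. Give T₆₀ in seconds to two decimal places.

Summing Sᵢαᵢ: 96·0.47 + 96·0.63 + 5·0.07 + 109·0.32 = 140.83 m².
T₆₀ = 0.161 × 279 / 140.83 = 0.319 s.

0.32 s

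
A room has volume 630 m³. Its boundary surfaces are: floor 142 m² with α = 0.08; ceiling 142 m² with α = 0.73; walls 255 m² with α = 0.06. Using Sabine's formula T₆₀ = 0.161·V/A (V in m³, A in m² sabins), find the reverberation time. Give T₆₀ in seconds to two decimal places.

A = Σ Sᵢαᵢ = 142·0.08 + 142·0.73 + 255·0.06 = 130.32 m².
T₆₀ = 0.161 × 630 / 130.32 = 0.778 s.

0.78 s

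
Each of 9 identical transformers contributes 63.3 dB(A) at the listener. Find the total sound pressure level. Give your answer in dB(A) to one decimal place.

72.8 dB(A)

N identical incoherent sources raise the level by 10·log₁₀ N.
L_total = 63.3 + 10·log₁₀(9) = 63.3 + 9.542 = 72.84 dB(A).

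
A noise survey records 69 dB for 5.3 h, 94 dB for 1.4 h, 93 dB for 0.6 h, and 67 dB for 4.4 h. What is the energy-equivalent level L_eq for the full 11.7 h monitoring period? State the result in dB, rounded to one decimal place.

Weight each interval's intensity by its duration and average over T = 11.7 h:
Σ tᵢ·10^(Lᵢ/10) = 5.3·10^(69/10) + 1.4·10^(94/10) + 0.6·10^(93/10) + 4.4·10^(67/10) = 4.778e+09.
L_eq = 10·log₁₀(4.778e+09/11.7) = 86.11 dB.

86.1 dB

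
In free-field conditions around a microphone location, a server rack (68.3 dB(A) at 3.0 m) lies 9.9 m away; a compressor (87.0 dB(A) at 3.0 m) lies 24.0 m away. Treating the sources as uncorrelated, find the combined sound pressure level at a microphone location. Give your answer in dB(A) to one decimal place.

Apply inverse-square spreading to bring every level to the receiver, then sum 10^(L/10).
server rack: 68.3 − 20·log₁₀(9.9/3.0) = 68.3 − 10.37 = 57.93 dB(A).
compressor: 87.0 − 20·log₁₀(24.0/3.0) = 87.0 − 18.06 = 68.94 dB(A).
Σ 10^(L/10) = 8.452e+06 → L_total = 10·log₁₀(8.452e+06) = 69.27 dB(A).

69.3 dB(A)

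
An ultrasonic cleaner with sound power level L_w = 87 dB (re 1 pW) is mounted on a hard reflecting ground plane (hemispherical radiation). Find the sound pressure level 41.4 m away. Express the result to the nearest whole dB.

47 dB

Free-field hemispherical radiation: L_p = L_w − 10·log₁₀(2π·r²), r = 41.4 m.
2π·r² = 1.077e+04 m², 10·log₁₀ of that is 40.322 dB.
L_p = 87 − 40.322 = 46.68 dB.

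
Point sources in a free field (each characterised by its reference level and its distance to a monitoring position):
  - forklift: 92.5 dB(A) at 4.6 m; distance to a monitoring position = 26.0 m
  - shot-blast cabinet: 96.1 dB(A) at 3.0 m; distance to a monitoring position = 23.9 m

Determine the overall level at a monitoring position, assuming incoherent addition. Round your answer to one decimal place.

First find each source's level at the receiver (point-source: −20·log₁₀(r/r_ref)), then combine on an intensity basis.
forklift: 92.5 − 20·log₁₀(26.0/4.6) = 92.5 − 15.04 = 77.46 dB(A).
shot-blast cabinet: 96.1 − 20·log₁₀(23.9/3.0) = 96.1 − 18.03 = 78.07 dB(A).
Σ 10^(L/10) = 1.199e+08 → L_total = 10·log₁₀(1.199e+08) = 80.79 dB(A).

80.8 dB(A)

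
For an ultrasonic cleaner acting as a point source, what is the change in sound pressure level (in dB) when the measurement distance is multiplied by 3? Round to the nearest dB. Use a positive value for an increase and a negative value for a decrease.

A point source loses 6 dB per doubling of distance; generally ΔL = −20·log₁₀(r₂/r₁).
ΔL = −20·log₁₀(3) = -9.54 dB.

-10 dB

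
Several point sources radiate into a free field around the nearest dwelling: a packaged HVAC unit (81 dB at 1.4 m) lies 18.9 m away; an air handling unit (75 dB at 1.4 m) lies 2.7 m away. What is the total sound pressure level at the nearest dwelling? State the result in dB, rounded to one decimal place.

69.6 dB

Propagate each source to the receiver with L = L_ref − 20·log₁₀(r/r_ref), then add intensities.
packaged HVAC unit: 81 − 20·log₁₀(18.9/1.4) = 81 − 22.61 = 58.39 dB.
air handling unit: 75 − 20·log₁₀(2.7/1.4) = 75 − 5.70 = 69.30 dB.
Σ 10^(L/10) = 9.193e+06 → L_total = 10·log₁₀(9.193e+06) = 69.63 dB.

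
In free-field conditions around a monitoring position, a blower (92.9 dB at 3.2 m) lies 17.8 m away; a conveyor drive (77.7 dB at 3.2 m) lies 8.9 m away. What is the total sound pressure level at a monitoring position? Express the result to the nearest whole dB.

78 dB

Apply inverse-square spreading to bring every level to the receiver, then sum 10^(L/10).
blower: 92.9 − 20·log₁₀(17.8/3.2) = 92.9 − 14.91 = 77.99 dB.
conveyor drive: 77.7 − 20·log₁₀(8.9/3.2) = 77.7 − 8.88 = 68.82 dB.
Σ 10^(L/10) = 7.063e+07 → L_total = 10·log₁₀(7.063e+07) = 78.49 dB.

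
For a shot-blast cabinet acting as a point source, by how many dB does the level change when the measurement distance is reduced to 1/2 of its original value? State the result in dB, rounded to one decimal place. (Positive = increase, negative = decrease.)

+6.0 dB

Point-source spreading: ΔL = −20·log₁₀(r₂/r₁).
ΔL = −20·log₁₀(0.5) = +6.02 dB.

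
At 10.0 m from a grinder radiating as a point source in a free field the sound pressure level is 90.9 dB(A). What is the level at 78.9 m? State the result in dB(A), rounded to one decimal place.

73.0 dB(A)

Spherical spreading from a point source gives a 20·log₁₀(r₂/r₁) drop.
L₂ = 90.9 − 20·log₁₀(78.9/10.0) = 90.9 − 17.942 = 72.96 dB(A).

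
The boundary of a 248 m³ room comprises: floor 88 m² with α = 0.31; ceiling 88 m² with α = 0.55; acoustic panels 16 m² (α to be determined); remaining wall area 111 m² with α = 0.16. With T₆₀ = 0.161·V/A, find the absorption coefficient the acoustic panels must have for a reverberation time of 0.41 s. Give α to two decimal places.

0.25

Required total absorption A = 0.161·248/0.41 = 97.39 m².
Absorption from the other surfaces = 88·0.31 + 88·0.55 + 111·0.16 = 93.44 m², so the acoustic panels must supply 3.95 m² over 16 m².
α = 3.95/16 = 0.247.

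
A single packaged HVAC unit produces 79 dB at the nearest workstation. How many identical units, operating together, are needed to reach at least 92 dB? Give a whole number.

Need L₁ + 10·log₁₀ N ≥ 92, i.e. log₁₀ N ≥ 1.30.
N ≥ 10^(13.0/10) = 19.953, so N = 20.

20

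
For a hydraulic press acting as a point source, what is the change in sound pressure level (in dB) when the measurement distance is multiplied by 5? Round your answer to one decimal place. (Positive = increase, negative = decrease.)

Point-source spreading: ΔL = −20·log₁₀(r₂/r₁).
ΔL = −20·log₁₀(5) = -13.98 dB.

-14.0 dB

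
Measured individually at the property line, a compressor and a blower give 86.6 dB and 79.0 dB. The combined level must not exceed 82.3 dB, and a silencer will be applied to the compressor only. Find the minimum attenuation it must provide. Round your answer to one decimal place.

Everything except the compressor sums to 10^(79.0/10) = 7.943e+07 in linear terms, 79.00 dB.
To meet 82.3 dB overall, the treated compressor may contribute at most 10^(82.3/10) − 7.943e+07 = 9.039e+07, i.e. 79.56 dB.
So the compressor must be reduced from 86.6 to 79.56 dB: IL = 7.04 dB.

7.0 dB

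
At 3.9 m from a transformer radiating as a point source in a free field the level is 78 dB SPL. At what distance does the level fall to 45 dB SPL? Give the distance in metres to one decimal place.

174.2 m

Point-source spreading drops the level by 20·log₁₀(r₂/r₁); inverting, r₂/r₁ = 10^(ΔL/20).
r₂ = 3.9·10^((78−45)/20) = 3.9·10^(33.0/20) = 174.21 m.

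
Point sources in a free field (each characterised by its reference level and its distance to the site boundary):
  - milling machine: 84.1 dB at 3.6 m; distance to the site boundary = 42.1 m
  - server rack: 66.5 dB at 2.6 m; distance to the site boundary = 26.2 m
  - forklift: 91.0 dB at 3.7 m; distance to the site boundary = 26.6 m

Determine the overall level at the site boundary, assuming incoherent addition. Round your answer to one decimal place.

74.2 dB

First find each source's level at the receiver (point-source: −20·log₁₀(r/r_ref)), then combine on an intensity basis.
milling machine: 84.1 − 20·log₁₀(42.1/3.6) = 84.1 − 21.36 = 62.74 dB.
server rack: 66.5 − 20·log₁₀(26.2/2.6) = 66.5 − 20.07 = 46.43 dB.
forklift: 91.0 − 20·log₁₀(26.6/3.7) = 91.0 − 17.13 = 73.87 dB.
Σ 10^(L/10) = 2.628e+07 → L_total = 10·log₁₀(2.628e+07) = 74.20 dB.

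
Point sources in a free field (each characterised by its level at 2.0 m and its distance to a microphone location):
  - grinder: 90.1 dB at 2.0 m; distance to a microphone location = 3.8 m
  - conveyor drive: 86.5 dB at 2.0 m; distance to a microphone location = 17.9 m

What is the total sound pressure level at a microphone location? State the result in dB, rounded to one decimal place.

Propagate each source to the receiver with L = L_ref − 20·log₁₀(r/r_ref), then add intensities.
grinder: 90.1 − 20·log₁₀(3.8/2.0) = 90.1 − 5.58 = 84.52 dB.
conveyor drive: 86.5 − 20·log₁₀(17.9/2.0) = 86.5 − 19.04 = 67.46 dB.
Σ 10^(L/10) = 2.890e+08 → L_total = 10·log₁₀(2.890e+08) = 84.61 dB.

84.6 dB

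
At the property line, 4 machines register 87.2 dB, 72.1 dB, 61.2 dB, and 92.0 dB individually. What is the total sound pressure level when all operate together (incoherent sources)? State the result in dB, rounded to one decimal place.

93.3 dB

For uncorrelated sources the intensities add, so convert each level to linear form, sum, and take 10·log₁₀ of the total.
Σ 10^(L/10) = 10^(87.2/10) + 10^(72.1/10) + 10^(61.2/10) + 10^(92.0/10) = 2.127e+09.
L_total = 10·log₁₀(2.127e+09) = 93.28 dB.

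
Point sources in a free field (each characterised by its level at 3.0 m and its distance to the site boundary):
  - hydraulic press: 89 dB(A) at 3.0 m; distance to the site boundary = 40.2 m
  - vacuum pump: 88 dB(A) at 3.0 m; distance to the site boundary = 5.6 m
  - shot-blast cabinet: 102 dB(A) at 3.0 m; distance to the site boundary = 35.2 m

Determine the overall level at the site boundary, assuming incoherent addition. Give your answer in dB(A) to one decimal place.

Propagate each source to the receiver with L = L_ref − 20·log₁₀(r/r_ref), then add intensities.
hydraulic press: 89 − 20·log₁₀(40.2/3.0) = 89 − 22.54 = 66.46 dB(A).
vacuum pump: 88 − 20·log₁₀(5.6/3.0) = 88 − 5.42 = 82.58 dB(A).
shot-blast cabinet: 102 − 20·log₁₀(35.2/3.0) = 102 − 21.39 = 80.61 dB(A).
Σ 10^(L/10) = 3.006e+08 → L_total = 10·log₁₀(3.006e+08) = 84.78 dB(A).

84.8 dB(A)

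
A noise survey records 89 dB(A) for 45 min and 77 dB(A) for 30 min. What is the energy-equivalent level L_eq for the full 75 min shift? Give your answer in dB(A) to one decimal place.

87.0 dB(A)

The energy average is taken in the linear domain: L_eq = 10·log₁₀[(Σ tᵢ·10^(Lᵢ/10))/T], T = 75 min.
Σ tᵢ·10^(Lᵢ/10) = 45·10^(89/10) + 30·10^(77/10) = 3.725e+10.
L_eq = 10·log₁₀(3.725e+10/75) = 86.96 dB(A).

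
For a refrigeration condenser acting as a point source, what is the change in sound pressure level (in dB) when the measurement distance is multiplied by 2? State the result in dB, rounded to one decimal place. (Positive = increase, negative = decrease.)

A point source loses 6 dB per doubling of distance; generally ΔL = −20·log₁₀(r₂/r₁).
ΔL = −20·log₁₀(2) = -6.02 dB.

-6.0 dB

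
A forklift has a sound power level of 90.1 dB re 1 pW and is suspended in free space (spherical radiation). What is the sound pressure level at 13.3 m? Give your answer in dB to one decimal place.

The power spreads over a sphere of area 4π·r², so L_p = L_w − 10·log₁₀(4π·r²).
4π·r² = 2223 m², 10·log₁₀ of that is 33.469 dB.
L_p = 90.1 − 33.469 = 56.63 dB.

56.6 dB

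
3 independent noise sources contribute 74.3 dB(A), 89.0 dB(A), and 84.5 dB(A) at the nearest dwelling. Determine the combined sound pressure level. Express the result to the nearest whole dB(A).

For uncorrelated sources the intensities add, so convert each level to linear form, sum, and take 10·log₁₀ of the total.
Σ 10^(L/10) = 10^(74.3/10) + 10^(89.0/10) + 10^(84.5/10) = 1.103e+09.
L_total = 10·log₁₀(1.103e+09) = 90.43 dB(A).

90 dB(A)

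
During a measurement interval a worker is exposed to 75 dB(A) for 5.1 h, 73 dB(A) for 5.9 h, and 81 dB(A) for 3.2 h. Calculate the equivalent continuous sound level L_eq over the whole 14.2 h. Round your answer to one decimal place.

76.8 dB(A)

Weight each interval's intensity by its duration and average over T = 14.2 h:
Σ tᵢ·10^(Lᵢ/10) = 5.1·10^(75/10) + 5.9·10^(73/10) + 3.2·10^(81/10) = 6.819e+08.
L_eq = 10·log₁₀(6.819e+08/14.2) = 76.81 dB(A).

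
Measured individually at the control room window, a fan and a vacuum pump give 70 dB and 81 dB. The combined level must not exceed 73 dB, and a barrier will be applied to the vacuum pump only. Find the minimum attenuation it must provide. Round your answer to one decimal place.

The untreated sources together contribute 10^(70/10) = 1.000e+07, i.e. 70.00 dB.
To meet 73 dB overall, the treated vacuum pump may contribute at most 10^(73/10) − 1.000e+07 = 9.953e+06, i.e. 69.98 dB.
Required insertion loss = 81 − 69.98 = 11.02 dB.

11.0 dB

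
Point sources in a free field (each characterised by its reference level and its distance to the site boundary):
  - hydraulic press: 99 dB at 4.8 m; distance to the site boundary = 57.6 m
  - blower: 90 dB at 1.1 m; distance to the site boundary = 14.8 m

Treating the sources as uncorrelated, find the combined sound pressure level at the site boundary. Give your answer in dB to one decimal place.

77.8 dB

Apply inverse-square spreading to bring every level to the receiver, then sum 10^(L/10).
hydraulic press: 99 − 20·log₁₀(57.6/4.8) = 99 − 21.58 = 77.42 dB.
blower: 90 − 20·log₁₀(14.8/1.1) = 90 − 22.58 = 67.42 dB.
Σ 10^(L/10) = 6.069e+07 → L_total = 10·log₁₀(6.069e+07) = 77.83 dB.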